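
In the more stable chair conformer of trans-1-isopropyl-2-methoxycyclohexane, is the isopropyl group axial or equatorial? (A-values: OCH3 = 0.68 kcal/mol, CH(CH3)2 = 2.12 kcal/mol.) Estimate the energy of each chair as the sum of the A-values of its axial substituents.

equatorial

C1 and C2 have opposite parity, so for the trans isomer the two substituents are e,e in one chair and a,a in the other.
Chair I (methoxy axial, isopropyl axial): E = 2.80 kcal/mol.
Chair II (methoxy equatorial, isopropyl equatorial): E = 0.00 kcal/mol.
Chair II is the more stable (lower-energy) conformer, and in that chair the isopropyl group is equatorial.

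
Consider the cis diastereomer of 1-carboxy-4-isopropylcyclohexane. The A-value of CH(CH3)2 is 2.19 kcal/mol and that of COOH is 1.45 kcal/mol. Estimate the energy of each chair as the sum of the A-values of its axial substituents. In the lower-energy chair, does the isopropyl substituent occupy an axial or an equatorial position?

equatorial

C1 and C4 have opposite parity, so for the cis isomer the two substituents are one axial and one equatorial in each chair.
Chair I (isopropyl axial, carboxyl equatorial): E = 2.19 kcal/mol.
Chair II (isopropyl equatorial, carboxyl axial): E = 1.45 kcal/mol.
Chair II is the more stable (lower-energy) conformer, and in that chair the isopropyl group is equatorial.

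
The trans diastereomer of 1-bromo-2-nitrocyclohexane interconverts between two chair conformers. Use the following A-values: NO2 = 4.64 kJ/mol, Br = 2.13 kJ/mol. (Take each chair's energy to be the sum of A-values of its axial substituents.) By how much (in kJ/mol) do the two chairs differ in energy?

C1 and C2 have opposite parity, so for the trans isomer the two substituents are e,e in one chair and a,a in the other.
Chair I (nitro axial, bromo axial): E = 6.77 kJ/mol.
Chair II (nitro equatorial, bromo equatorial): E = 0.00 kJ/mol.
ΔE = 6.77 − 0.00 = 6.77 kJ/mol; chair II is more stable.

6.77 kJ/mol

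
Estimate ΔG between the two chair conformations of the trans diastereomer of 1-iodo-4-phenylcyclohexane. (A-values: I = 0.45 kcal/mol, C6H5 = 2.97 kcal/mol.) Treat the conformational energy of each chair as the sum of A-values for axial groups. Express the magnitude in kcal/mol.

C1 and C4 have opposite parity, so for the trans isomer the two substituents are e,e in one chair and a,a in the other.
Chair I (iodo axial, phenyl axial): E = 3.42 kcal/mol.
Chair II (iodo equatorial, phenyl equatorial): E = 0.00 kcal/mol.
ΔE = 3.42 − 0.00 = 3.42 kcal/mol; chair II is more stable.

3.42 kcal/mol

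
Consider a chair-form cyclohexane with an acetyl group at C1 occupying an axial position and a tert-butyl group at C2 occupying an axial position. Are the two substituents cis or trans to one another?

C1 and C2 have opposite parity, so their axial bonds point in opposite directions.
With opposite-parity carbons, two substituents on the same face are one axial and one equatorial; opposite faces give both axial or both equatorial.
Here the groups are axial/axial → opposite face → trans.

trans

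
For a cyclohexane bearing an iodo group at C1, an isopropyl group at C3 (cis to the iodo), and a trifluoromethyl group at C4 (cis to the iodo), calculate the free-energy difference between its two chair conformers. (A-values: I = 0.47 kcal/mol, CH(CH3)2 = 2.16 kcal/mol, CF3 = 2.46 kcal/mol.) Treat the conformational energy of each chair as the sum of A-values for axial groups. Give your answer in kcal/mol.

0.17 kcal/mol

Chair I (iodo axial, isopropyl axial, trifluoromethyl equatorial): E = 2.63 kcal/mol.
Chair II (iodo equatorial, isopropyl equatorial, trifluoromethyl axial): E = 2.46 kcal/mol.
ΔE = 2.63 − 2.46 = 0.17 kcal/mol; chair II is more stable.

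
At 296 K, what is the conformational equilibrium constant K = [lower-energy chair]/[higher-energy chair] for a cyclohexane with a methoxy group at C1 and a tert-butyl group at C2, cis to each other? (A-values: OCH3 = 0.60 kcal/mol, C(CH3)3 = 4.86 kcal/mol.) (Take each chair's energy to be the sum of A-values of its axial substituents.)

K ≈ 1398

C1 and C2 have opposite parity, so for the cis isomer the two substituents are one axial and one equatorial in each chair.
Chair I (methoxy axial, tert-butyl equatorial): E = 0.60 kcal/mol; chair II (methoxy equatorial, tert-butyl axial): E = 4.86 kcal/mol.
ΔG = 4.26 kcal/mol between the two chairs.
K = exp(ΔG/RT) with R = 1.987×10⁻³ kcal mol⁻¹ K⁻¹ and T = 296 K gives K ≈ 1.4e+03.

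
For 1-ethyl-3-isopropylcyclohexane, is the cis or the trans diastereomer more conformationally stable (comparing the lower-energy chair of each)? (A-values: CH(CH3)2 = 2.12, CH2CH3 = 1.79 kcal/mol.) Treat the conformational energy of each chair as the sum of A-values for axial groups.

cis

At 1,3 positions (parity same): cis → (e,e or a,a); trans → (a,e or e,a).
Best chair for cis: E = 0.00 kcal/mol; best chair for trans: E = 1.79 kcal/mol.
The cis isomer is lower by 1.79 kcal/mol.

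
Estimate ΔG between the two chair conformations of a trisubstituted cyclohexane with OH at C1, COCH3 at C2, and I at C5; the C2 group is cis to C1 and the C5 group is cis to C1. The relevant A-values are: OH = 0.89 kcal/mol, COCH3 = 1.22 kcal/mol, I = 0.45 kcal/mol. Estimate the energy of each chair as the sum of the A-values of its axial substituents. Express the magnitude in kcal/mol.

0.12 kcal/mol

Chair I (hydroxyl axial, acetyl equatorial, iodo axial): E = 1.34 kcal/mol.
Chair II (hydroxyl equatorial, acetyl axial, iodo equatorial): E = 1.22 kcal/mol.
ΔE = 1.34 − 1.22 = 0.12 kcal/mol; chair II is more stable.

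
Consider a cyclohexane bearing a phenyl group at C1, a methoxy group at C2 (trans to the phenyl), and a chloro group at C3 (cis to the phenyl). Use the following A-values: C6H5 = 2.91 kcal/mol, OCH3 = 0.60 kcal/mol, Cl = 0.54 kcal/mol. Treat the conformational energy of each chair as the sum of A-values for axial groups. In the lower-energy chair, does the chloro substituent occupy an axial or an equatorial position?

equatorial

Chair I (phenyl axial, methoxy axial, chloro axial): E = 4.05 kcal/mol.
Chair II (phenyl equatorial, methoxy equatorial, chloro equatorial): E = 0.00 kcal/mol.
Chair II is the more stable (lower-energy) conformer, and in that chair the chloro group is equatorial.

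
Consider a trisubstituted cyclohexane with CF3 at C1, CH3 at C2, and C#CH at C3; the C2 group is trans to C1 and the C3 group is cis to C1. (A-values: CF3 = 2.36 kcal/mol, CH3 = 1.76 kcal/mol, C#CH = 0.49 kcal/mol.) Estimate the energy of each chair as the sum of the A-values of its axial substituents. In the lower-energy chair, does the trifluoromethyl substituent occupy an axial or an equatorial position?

equatorial

Chair I (trifluoromethyl axial, methyl axial, ethynyl axial): E = 4.61 kcal/mol.
Chair II (trifluoromethyl equatorial, methyl equatorial, ethynyl equatorial): E = 0.00 kcal/mol.
Chair II is the more stable (lower-energy) conformer, and in that chair the trifluoromethyl group is equatorial.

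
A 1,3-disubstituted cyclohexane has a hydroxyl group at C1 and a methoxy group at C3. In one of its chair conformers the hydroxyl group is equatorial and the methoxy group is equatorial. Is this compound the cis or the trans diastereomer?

cis

C1 and C3 have the same parity, so their axial bonds point in the same direction.
With same-parity carbons, two substituents on the same face are both axial or both equatorial; opposite faces give one of each.
Here the groups are equatorial/equatorial → same face → cis.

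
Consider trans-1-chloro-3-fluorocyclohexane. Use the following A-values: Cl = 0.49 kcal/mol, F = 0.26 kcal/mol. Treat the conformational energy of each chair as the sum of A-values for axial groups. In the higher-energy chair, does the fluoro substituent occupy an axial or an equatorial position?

equatorial

C1 and C3 have the same parity, so for the trans isomer the two substituents are one axial and one equatorial in each chair.
Chair I (chloro axial, fluoro equatorial): E = 0.49 kcal/mol.
Chair II (chloro equatorial, fluoro axial): E = 0.26 kcal/mol.
Chair I is the less stable (higher-energy) conformer, and in that chair the fluoro group is equatorial.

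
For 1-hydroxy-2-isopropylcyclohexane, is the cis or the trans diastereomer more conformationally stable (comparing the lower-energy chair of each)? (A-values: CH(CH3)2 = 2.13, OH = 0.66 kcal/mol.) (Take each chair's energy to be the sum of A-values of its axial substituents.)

At 1,2 positions (parity opposite): cis → (a,e or e,a); trans → (e,e or a,a).
Best chair for cis: E = 0.66 kcal/mol; best chair for trans: E = 0.00 kcal/mol.
The trans isomer is lower by 0.66 kcal/mol.

trans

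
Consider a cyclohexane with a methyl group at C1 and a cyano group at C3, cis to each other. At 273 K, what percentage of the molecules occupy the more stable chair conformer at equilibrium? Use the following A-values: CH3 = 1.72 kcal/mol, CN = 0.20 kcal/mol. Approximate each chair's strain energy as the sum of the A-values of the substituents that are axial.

C1 and C3 have the same parity, so for the cis isomer the two substituents are e,e in one chair and a,a in the other.
Chair I (methyl axial, cyano axial): E = 1.92 kcal/mol; chair II (methyl equatorial, cyano equatorial): E = 0.00 kcal/mol.
ΔG = 1.92 kcal/mol between the two chairs.
K = exp(ΔG/RT) with R = 1.987×10⁻³ kcal mol⁻¹ K⁻¹ and T = 273 K gives K ≈ 34.4.
Fraction in the lower-energy chair = K/(K+1) = 97.2%.

97.2%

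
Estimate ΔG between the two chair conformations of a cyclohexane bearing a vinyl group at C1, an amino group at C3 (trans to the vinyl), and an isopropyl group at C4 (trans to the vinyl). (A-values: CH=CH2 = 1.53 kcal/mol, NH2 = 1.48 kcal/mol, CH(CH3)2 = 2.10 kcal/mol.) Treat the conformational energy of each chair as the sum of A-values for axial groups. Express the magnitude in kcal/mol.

2.15 kcal/mol

Chair I (vinyl axial, amino equatorial, isopropyl axial): E = 3.63 kcal/mol.
Chair II (vinyl equatorial, amino axial, isopropyl equatorial): E = 1.48 kcal/mol.
ΔE = 3.63 − 1.48 = 2.15 kcal/mol; chair II is more stable.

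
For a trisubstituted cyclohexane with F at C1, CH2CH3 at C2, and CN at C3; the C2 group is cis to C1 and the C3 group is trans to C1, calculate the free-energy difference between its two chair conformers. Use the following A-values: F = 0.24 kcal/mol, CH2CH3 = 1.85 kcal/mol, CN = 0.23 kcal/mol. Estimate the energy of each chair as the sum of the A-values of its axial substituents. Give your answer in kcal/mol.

Chair I (fluoro axial, ethyl equatorial, cyano equatorial): E = 0.24 kcal/mol.
Chair II (fluoro equatorial, ethyl axial, cyano axial): E = 2.08 kcal/mol.
ΔE = 2.08 − 0.24 = 1.84 kcal/mol; chair I is more stable.

1.84 kcal/mol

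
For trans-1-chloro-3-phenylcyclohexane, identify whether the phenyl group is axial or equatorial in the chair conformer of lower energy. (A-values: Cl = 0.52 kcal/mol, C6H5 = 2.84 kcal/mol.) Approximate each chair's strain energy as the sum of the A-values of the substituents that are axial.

equatorial

C1 and C3 have the same parity, so for the trans isomer the two substituents are one axial and one equatorial in each chair.
Chair I (chloro axial, phenyl equatorial): E = 0.52 kcal/mol.
Chair II (chloro equatorial, phenyl axial): E = 2.84 kcal/mol.
Chair I is the more stable (lower-energy) conformer, and in that chair the phenyl group is equatorial.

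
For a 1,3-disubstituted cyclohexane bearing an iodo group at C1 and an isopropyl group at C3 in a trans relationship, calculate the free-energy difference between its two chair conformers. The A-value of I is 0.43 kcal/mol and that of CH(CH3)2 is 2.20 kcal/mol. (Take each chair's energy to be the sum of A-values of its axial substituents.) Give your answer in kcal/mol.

1.77 kcal/mol

C1 and C3 have the same parity, so for the trans isomer the two substituents are one axial and one equatorial in each chair.
Chair I (iodo axial, isopropyl equatorial): E = 0.43 kcal/mol.
Chair II (iodo equatorial, isopropyl axial): E = 2.20 kcal/mol.
ΔE = 2.20 − 0.43 = 1.77 kcal/mol; chair I is more stable.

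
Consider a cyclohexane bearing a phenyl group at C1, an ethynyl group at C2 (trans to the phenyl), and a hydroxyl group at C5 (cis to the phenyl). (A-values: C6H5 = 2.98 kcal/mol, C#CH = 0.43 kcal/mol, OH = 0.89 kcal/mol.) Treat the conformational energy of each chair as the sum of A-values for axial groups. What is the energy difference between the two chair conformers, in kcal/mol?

4.30 kcal/mol

Chair I (phenyl axial, ethynyl axial, hydroxyl axial): E = 4.30 kcal/mol.
Chair II (phenyl equatorial, ethynyl equatorial, hydroxyl equatorial): E = 0.00 kcal/mol.
ΔE = 4.30 − 0.00 = 4.30 kcal/mol; chair II is more stable.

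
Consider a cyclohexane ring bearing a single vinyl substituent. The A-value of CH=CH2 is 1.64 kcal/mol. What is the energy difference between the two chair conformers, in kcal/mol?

1.64 kcal/mol

A monosubstituted cyclohexane has one chair with the vinyl group axial (E = A = 1.64 kcal/mol) and one with it equatorial (E = 0).
ΔE = 1.64 − 0 = 1.64 kcal/mol.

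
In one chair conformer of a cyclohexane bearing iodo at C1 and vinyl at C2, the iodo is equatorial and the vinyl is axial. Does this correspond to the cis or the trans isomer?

C1 and C2 have opposite parity, so their axial bonds point in opposite directions.
With opposite-parity carbons, two substituents on the same face are one axial and one equatorial; opposite faces give both axial or both equatorial.
Here the groups are equatorial/axial → same face → cis.

cis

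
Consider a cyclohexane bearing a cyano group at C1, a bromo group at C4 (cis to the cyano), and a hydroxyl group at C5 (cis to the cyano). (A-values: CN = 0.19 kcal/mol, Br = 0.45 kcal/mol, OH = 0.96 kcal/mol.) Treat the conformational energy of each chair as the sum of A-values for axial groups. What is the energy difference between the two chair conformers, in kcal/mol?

0.70 kcal/mol

Chair I (cyano axial, bromo equatorial, hydroxyl axial): E = 1.15 kcal/mol.
Chair II (cyano equatorial, bromo axial, hydroxyl equatorial): E = 0.45 kcal/mol.
ΔE = 1.15 − 0.45 = 0.70 kcal/mol; chair II is more stable.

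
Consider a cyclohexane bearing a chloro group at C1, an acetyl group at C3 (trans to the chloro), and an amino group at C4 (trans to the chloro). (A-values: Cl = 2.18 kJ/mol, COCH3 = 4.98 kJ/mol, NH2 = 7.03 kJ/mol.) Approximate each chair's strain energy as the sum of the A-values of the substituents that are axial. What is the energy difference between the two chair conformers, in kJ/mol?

4.23 kJ/mol

Chair I (chloro axial, acetyl equatorial, amino axial): E = 9.21 kJ/mol.
Chair II (chloro equatorial, acetyl axial, amino equatorial): E = 4.98 kJ/mol.
ΔE = 9.21 − 4.98 = 4.23 kJ/mol; chair II is more stable.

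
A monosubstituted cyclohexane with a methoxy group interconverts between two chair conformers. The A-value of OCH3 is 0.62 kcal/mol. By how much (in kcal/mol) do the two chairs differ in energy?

A monosubstituted cyclohexane has one chair with the methoxy group axial (E = A = 0.62 kcal/mol) and one with it equatorial (E = 0).
ΔE = 0.62 − 0 = 0.62 kcal/mol.

0.62 kcal/mol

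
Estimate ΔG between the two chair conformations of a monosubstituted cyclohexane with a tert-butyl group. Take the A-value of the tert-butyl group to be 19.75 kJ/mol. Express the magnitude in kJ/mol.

19.75 kJ/mol

A monosubstituted cyclohexane has one chair with the tert-butyl group axial (E = A = 19.75 kJ/mol) and one with it equatorial (E = 0).
ΔE = 19.75 − 0 = 19.75 kJ/mol.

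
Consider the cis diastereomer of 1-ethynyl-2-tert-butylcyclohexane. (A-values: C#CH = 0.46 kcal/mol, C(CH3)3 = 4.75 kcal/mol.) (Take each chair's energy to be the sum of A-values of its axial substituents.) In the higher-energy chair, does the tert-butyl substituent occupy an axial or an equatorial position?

C1 and C2 have opposite parity, so for the cis isomer the two substituents are one axial and one equatorial in each chair.
Chair I (ethynyl axial, tert-butyl equatorial): E = 0.46 kcal/mol.
Chair II (ethynyl equatorial, tert-butyl axial): E = 4.75 kcal/mol.
Chair II is the less stable (higher-energy) conformer, and in that chair the tert-butyl group is axial.

axial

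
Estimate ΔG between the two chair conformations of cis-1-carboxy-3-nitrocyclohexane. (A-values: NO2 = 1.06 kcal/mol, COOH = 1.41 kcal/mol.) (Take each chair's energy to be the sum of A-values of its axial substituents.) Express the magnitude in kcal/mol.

2.47 kcal/mol

C1 and C3 have the same parity, so for the cis isomer the two substituents are e,e in one chair and a,a in the other.
Chair I (nitro axial, carboxyl axial): E = 2.47 kcal/mol.
Chair II (nitro equatorial, carboxyl equatorial): E = 0.00 kcal/mol.
ΔE = 2.47 − 0.00 = 2.47 kcal/mol; chair II is more stable.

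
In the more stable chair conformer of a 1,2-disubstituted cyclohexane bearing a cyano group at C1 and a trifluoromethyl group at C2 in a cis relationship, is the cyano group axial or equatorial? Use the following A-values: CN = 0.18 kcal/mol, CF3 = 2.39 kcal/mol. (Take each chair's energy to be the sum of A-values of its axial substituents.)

C1 and C2 have opposite parity, so for the cis isomer the two substituents are one axial and one equatorial in each chair.
Chair I (cyano axial, trifluoromethyl equatorial): E = 0.18 kcal/mol.
Chair II (cyano equatorial, trifluoromethyl axial): E = 2.39 kcal/mol.
Chair I is the more stable (lower-energy) conformer, and in that chair the cyano group is axial.

axial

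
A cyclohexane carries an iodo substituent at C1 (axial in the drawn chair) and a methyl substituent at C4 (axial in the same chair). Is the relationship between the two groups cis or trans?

C1 and C4 have opposite parity, so their axial bonds point in opposite directions.
With opposite-parity carbons, two substituents on the same face are one axial and one equatorial; opposite faces give both axial or both equatorial.
Here the groups are axial/axial → opposite face → trans.

trans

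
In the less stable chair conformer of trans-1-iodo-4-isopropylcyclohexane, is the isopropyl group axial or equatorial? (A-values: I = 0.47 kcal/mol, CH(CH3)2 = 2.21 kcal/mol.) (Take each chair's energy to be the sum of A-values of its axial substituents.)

C1 and C4 have opposite parity, so for the trans isomer the two substituents are e,e in one chair and a,a in the other.
Chair I (iodo axial, isopropyl axial): E = 2.68 kcal/mol.
Chair II (iodo equatorial, isopropyl equatorial): E = 0.00 kcal/mol.
Chair I is the less stable (higher-energy) conformer, and in that chair the isopropyl group is axial.

axial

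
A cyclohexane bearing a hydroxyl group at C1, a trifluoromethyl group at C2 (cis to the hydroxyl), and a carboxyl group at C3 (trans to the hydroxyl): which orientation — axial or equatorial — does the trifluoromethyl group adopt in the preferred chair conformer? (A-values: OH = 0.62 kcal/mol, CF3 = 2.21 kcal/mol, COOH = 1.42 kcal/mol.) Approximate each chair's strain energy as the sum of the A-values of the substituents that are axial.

Chair I (hydroxyl axial, trifluoromethyl equatorial, carboxyl equatorial): E = 0.62 kcal/mol.
Chair II (hydroxyl equatorial, trifluoromethyl axial, carboxyl axial): E = 3.63 kcal/mol.
Chair I is the more stable (lower-energy) conformer, and in that chair the trifluoromethyl group is equatorial.

equatorial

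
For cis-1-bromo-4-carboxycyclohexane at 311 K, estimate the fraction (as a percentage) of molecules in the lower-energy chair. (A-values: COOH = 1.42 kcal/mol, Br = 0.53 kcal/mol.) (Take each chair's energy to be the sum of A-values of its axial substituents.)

80.8%

C1 and C4 have opposite parity, so for the cis isomer the two substituents are one axial and one equatorial in each chair.
Chair I (carboxyl axial, bromo equatorial): E = 1.42 kcal/mol; chair II (carboxyl equatorial, bromo axial): E = 0.53 kcal/mol.
ΔG = 0.89 kcal/mol between the two chairs.
K = exp(ΔG/RT) with R = 1.987×10⁻³ kcal mol⁻¹ K⁻¹ and T = 311 K gives K ≈ 4.22.
Fraction in the lower-energy chair = K/(K+1) = 80.8%.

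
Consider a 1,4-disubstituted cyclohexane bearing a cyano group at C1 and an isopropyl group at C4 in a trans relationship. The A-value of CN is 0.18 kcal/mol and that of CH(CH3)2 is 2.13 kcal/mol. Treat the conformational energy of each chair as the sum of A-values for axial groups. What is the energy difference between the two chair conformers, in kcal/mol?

2.31 kcal/mol

C1 and C4 have opposite parity, so for the trans isomer the two substituents are e,e in one chair and a,a in the other.
Chair I (cyano axial, isopropyl axial): E = 2.31 kcal/mol.
Chair II (cyano equatorial, isopropyl equatorial): E = 0.00 kcal/mol.
ΔE = 2.31 − 0.00 = 2.31 kcal/mol; chair II is more stable.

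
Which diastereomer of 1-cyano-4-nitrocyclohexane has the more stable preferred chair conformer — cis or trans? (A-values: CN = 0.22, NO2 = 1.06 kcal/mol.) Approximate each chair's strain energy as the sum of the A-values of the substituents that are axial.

At 1,4 positions (parity opposite): cis → (a,e or e,a); trans → (e,e or a,a).
Best chair for cis: E = 0.22 kcal/mol; best chair for trans: E = 0.00 kcal/mol.
The trans isomer is lower by 0.22 kcal/mol.

trans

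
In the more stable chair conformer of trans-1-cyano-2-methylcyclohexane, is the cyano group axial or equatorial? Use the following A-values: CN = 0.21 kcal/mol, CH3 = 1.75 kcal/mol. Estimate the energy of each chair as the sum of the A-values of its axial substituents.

C1 and C2 have opposite parity, so for the trans isomer the two substituents are e,e in one chair and a,a in the other.
Chair I (cyano axial, methyl axial): E = 1.96 kcal/mol.
Chair II (cyano equatorial, methyl equatorial): E = 0.00 kcal/mol.
Chair II is the more stable (lower-energy) conformer, and in that chair the cyano group is equatorial.

equatorial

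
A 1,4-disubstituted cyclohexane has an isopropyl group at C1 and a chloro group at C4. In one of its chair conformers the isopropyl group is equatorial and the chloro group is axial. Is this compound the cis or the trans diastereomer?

C1 and C4 have opposite parity, so their axial bonds point in opposite directions.
With opposite-parity carbons, two substituents on the same face are one axial and one equatorial; opposite faces give both axial or both equatorial.
Here the groups are equatorial/axial → same face → cis.

cis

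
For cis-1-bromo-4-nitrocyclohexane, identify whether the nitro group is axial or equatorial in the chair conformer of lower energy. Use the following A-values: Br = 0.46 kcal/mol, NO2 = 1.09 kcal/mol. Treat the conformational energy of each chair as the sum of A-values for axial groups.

C1 and C4 have opposite parity, so for the cis isomer the two substituents are one axial and one equatorial in each chair.
Chair I (bromo axial, nitro equatorial): E = 0.46 kcal/mol.
Chair II (bromo equatorial, nitro axial): E = 1.09 kcal/mol.
Chair I is the more stable (lower-energy) conformer, and in that chair the nitro group is equatorial.

equatorial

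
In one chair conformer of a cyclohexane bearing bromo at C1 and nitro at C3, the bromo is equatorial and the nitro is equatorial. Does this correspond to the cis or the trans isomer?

C1 and C3 have the same parity, so their axial bonds point in the same direction.
With same-parity carbons, two substituents on the same face are both axial or both equatorial; opposite faces give one of each.
Here the groups are equatorial/equatorial → same face → cis.

cis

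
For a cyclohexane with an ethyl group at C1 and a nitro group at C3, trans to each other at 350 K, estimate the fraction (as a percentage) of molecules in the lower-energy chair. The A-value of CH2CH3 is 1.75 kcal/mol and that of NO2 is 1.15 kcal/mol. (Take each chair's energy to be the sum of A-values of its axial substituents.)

70.3%

C1 and C3 have the same parity, so for the trans isomer the two substituents are one axial and one equatorial in each chair.
Chair I (ethyl axial, nitro equatorial): E = 1.75 kcal/mol; chair II (ethyl equatorial, nitro axial): E = 1.15 kcal/mol.
ΔG = 0.60 kcal/mol between the two chairs.
K = exp(ΔG/RT) with R = 1.987×10⁻³ kcal mol⁻¹ K⁻¹ and T = 350 K gives K ≈ 2.37.
Fraction in the lower-energy chair = K/(K+1) = 70.3%.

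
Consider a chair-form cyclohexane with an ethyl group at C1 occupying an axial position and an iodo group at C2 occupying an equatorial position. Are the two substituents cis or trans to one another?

cis

C1 and C2 have opposite parity, so their axial bonds point in opposite directions.
With opposite-parity carbons, two substituents on the same face are one axial and one equatorial; opposite faces give both axial or both equatorial.
Here the groups are axial/equatorial → same face → cis.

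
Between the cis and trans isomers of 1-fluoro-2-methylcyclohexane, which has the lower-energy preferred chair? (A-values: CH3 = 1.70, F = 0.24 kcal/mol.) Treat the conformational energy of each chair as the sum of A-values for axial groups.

trans

At 1,2 positions (parity opposite): cis → (a,e or e,a); trans → (e,e or a,a).
Best chair for cis: E = 0.24 kcal/mol; best chair for trans: E = 0.00 kcal/mol.
The trans isomer is lower by 0.24 kcal/mol.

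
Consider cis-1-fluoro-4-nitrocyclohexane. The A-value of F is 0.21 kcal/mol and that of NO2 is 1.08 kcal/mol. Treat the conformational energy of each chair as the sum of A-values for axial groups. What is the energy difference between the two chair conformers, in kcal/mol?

C1 and C4 have opposite parity, so for the cis isomer the two substituents are one axial and one equatorial in each chair.
Chair I (fluoro axial, nitro equatorial): E = 0.21 kcal/mol.
Chair II (fluoro equatorial, nitro axial): E = 1.08 kcal/mol.
ΔE = 1.08 − 0.21 = 0.87 kcal/mol; chair I is more stable.

0.87 kcal/mol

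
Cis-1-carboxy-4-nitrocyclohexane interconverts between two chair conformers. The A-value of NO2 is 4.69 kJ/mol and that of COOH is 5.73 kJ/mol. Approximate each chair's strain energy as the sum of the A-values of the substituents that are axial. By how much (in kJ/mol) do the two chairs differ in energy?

C1 and C4 have opposite parity, so for the cis isomer the two substituents are one axial and one equatorial in each chair.
Chair I (nitro axial, carboxyl equatorial): E = 4.69 kJ/mol.
Chair II (nitro equatorial, carboxyl axial): E = 5.73 kJ/mol.
ΔE = 5.73 − 4.69 = 1.04 kJ/mol; chair I is more stable.

1.04 kJ/mol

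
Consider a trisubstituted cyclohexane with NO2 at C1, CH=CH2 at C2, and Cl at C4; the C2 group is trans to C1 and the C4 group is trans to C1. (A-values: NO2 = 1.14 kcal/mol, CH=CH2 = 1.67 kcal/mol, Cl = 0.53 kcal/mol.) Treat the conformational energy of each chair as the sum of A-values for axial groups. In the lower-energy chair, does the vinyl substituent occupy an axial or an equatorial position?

Chair I (nitro axial, vinyl axial, chloro axial): E = 3.34 kcal/mol.
Chair II (nitro equatorial, vinyl equatorial, chloro equatorial): E = 0.00 kcal/mol.
Chair II is the more stable (lower-energy) conformer, and in that chair the vinyl group is equatorial.

equatorial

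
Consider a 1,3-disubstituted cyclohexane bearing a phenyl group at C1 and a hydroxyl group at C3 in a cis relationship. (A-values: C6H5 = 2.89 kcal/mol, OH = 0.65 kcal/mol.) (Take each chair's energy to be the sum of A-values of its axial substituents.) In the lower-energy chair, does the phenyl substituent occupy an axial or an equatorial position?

equatorial

C1 and C3 have the same parity, so for the cis isomer the two substituents are e,e in one chair and a,a in the other.
Chair I (phenyl axial, hydroxyl axial): E = 3.54 kcal/mol.
Chair II (phenyl equatorial, hydroxyl equatorial): E = 0.00 kcal/mol.
Chair II is the more stable (lower-energy) conformer, and in that chair the phenyl group is equatorial.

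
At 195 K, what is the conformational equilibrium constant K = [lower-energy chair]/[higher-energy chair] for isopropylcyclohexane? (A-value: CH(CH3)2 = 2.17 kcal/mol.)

One chair has the isopropyl group axial (E = 2.17 kcal/mol) and the other has it equatorial (E = 0).
ΔG = 2.17 kcal/mol between the two chairs.
K = exp(ΔG/RT) with R = 1.987×10⁻³ kcal mol⁻¹ K⁻¹ and T = 195 K gives K ≈ 271.

K ≈ 271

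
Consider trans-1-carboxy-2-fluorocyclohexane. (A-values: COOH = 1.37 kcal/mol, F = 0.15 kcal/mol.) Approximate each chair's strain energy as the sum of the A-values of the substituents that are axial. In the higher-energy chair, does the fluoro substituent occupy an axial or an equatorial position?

C1 and C2 have opposite parity, so for the trans isomer the two substituents are e,e in one chair and a,a in the other.
Chair I (carboxyl axial, fluoro axial): E = 1.52 kcal/mol.
Chair II (carboxyl equatorial, fluoro equatorial): E = 0.00 kcal/mol.
Chair I is the less stable (higher-energy) conformer, and in that chair the fluoro group is axial.

axial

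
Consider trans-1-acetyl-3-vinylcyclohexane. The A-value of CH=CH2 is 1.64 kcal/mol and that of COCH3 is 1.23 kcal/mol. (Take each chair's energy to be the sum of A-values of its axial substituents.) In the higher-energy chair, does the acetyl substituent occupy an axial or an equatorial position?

equatorial

C1 and C3 have the same parity, so for the trans isomer the two substituents are one axial and one equatorial in each chair.
Chair I (vinyl axial, acetyl equatorial): E = 1.64 kcal/mol.
Chair II (vinyl equatorial, acetyl axial): E = 1.23 kcal/mol.
Chair I is the less stable (higher-energy) conformer, and in that chair the acetyl group is equatorial.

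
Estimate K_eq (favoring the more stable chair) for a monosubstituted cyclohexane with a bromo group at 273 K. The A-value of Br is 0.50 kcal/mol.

K ≈ 2.51

One chair has the bromo group axial (E = 0.50 kcal/mol) and the other has it equatorial (E = 0).
ΔG = 0.50 kcal/mol between the two chairs.
K = exp(ΔG/RT) with R = 1.987×10⁻³ kcal mol⁻¹ K⁻¹ and T = 273 K gives K ≈ 2.51.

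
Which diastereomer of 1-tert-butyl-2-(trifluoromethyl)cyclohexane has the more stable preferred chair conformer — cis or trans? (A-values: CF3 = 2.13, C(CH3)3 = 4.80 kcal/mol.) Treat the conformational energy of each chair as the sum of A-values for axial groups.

trans

At 1,2 positions (parity opposite): cis → (a,e or e,a); trans → (e,e or a,a).
Best chair for cis: E = 2.13 kcal/mol; best chair for trans: E = 0.00 kcal/mol.
The trans isomer is lower by 2.13 kcal/mol.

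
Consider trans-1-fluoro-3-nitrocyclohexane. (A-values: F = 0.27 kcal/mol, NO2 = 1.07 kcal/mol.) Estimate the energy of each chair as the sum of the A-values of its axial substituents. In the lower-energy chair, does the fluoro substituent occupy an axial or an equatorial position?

axial

C1 and C3 have the same parity, so for the trans isomer the two substituents are one axial and one equatorial in each chair.
Chair I (fluoro axial, nitro equatorial): E = 0.27 kcal/mol.
Chair II (fluoro equatorial, nitro axial): E = 1.07 kcal/mol.
Chair I is the more stable (lower-energy) conformer, and in that chair the fluoro group is axial.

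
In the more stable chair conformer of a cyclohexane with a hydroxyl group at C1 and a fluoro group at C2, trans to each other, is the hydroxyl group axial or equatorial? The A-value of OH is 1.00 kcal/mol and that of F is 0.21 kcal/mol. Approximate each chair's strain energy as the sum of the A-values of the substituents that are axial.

equatorial

C1 and C2 have opposite parity, so for the trans isomer the two substituents are e,e in one chair and a,a in the other.
Chair I (hydroxyl axial, fluoro axial): E = 1.21 kcal/mol.
Chair II (hydroxyl equatorial, fluoro equatorial): E = 0.00 kcal/mol.
Chair II is the more stable (lower-energy) conformer, and in that chair the hydroxyl group is equatorial.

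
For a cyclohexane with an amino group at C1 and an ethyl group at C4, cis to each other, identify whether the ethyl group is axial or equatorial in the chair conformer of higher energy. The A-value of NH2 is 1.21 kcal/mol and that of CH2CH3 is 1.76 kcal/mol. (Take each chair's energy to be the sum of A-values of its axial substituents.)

axial

C1 and C4 have opposite parity, so for the cis isomer the two substituents are one axial and one equatorial in each chair.
Chair I (amino axial, ethyl equatorial): E = 1.21 kcal/mol.
Chair II (amino equatorial, ethyl axial): E = 1.76 kcal/mol.
Chair II is the less stable (higher-energy) conformer, and in that chair the ethyl group is axial.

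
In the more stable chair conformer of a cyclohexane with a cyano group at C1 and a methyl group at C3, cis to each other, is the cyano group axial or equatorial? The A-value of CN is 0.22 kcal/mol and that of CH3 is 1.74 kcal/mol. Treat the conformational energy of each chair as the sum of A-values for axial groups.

equatorial

C1 and C3 have the same parity, so for the cis isomer the two substituents are e,e in one chair and a,a in the other.
Chair I (cyano axial, methyl axial): E = 1.96 kcal/mol.
Chair II (cyano equatorial, methyl equatorial): E = 0.00 kcal/mol.
Chair II is the more stable (lower-energy) conformer, and in that chair the cyano group is equatorial.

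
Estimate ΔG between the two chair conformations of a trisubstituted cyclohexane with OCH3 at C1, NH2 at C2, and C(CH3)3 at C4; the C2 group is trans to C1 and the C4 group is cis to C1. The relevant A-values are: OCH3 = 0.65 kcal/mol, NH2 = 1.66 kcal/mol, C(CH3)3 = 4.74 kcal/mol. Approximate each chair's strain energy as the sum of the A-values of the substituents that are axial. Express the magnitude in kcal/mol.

2.43 kcal/mol

Chair I (methoxy axial, amino axial, tert-butyl equatorial): E = 2.31 kcal/mol.
Chair II (methoxy equatorial, amino equatorial, tert-butyl axial): E = 4.74 kcal/mol.
ΔE = 4.74 − 2.31 = 2.43 kcal/mol; chair I is more stable.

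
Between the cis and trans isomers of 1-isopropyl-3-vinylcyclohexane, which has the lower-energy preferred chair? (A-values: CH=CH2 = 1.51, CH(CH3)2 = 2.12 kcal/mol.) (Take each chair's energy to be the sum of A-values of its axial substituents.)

cis

At 1,3 positions (parity same): cis → (e,e or a,a); trans → (a,e or e,a).
Best chair for cis: E = 0.00 kcal/mol; best chair for trans: E = 1.51 kcal/mol.
The cis isomer is lower by 1.51 kcal/mol.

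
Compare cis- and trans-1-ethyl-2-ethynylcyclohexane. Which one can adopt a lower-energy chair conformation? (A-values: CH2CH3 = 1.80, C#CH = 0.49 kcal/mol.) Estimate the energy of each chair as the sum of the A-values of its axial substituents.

trans

At 1,2 positions (parity opposite): cis → (a,e or e,a); trans → (e,e or a,a).
Best chair for cis: E = 0.49 kcal/mol; best chair for trans: E = 0.00 kcal/mol.
The trans isomer is lower by 0.49 kcal/mol.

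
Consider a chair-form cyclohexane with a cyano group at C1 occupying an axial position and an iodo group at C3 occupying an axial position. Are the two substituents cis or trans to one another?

cis

C1 and C3 have the same parity, so their axial bonds point in the same direction.
With same-parity carbons, two substituents on the same face are both axial or both equatorial; opposite faces give one of each.
Here the groups are axial/axial → same face → cis.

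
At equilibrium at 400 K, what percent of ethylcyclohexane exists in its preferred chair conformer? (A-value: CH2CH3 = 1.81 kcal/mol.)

90.7%

One chair has the ethyl group axial (E = 1.81 kcal/mol) and the other has it equatorial (E = 0).
ΔG = 1.81 kcal/mol between the two chairs.
K = exp(ΔG/RT) with R = 1.987×10⁻³ kcal mol⁻¹ K⁻¹ and T = 400 K gives K ≈ 9.75.
Fraction in the lower-energy chair = K/(K+1) = 90.7%.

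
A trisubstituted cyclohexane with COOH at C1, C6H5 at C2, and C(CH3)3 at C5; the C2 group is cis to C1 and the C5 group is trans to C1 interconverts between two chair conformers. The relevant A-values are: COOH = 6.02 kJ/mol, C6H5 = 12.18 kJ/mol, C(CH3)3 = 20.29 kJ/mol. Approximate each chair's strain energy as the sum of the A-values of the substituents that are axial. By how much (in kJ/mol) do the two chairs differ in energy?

Chair I (carboxyl axial, phenyl equatorial, tert-butyl equatorial): E = 6.02 kJ/mol.
Chair II (carboxyl equatorial, phenyl axial, tert-butyl axial): E = 32.47 kJ/mol.
ΔE = 32.47 − 6.02 = 26.45 kJ/mol; chair I is more stable.

26.45 kJ/mol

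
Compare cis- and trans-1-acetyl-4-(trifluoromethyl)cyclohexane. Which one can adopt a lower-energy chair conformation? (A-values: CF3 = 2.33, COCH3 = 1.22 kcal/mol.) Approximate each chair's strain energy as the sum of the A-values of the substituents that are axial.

At 1,4 positions (parity opposite): cis → (a,e or e,a); trans → (e,e or a,a).
Best chair for cis: E = 1.22 kcal/mol; best chair for trans: E = 0.00 kcal/mol.
The trans isomer is lower by 1.22 kcal/mol.

trans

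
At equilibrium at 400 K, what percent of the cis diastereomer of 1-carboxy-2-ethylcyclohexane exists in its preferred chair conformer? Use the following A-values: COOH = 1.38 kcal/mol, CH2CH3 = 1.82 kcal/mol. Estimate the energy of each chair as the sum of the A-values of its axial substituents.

63.5%

C1 and C2 have opposite parity, so for the cis isomer the two substituents are one axial and one equatorial in each chair.
Chair I (carboxyl axial, ethyl equatorial): E = 1.38 kcal/mol; chair II (carboxyl equatorial, ethyl axial): E = 1.82 kcal/mol.
ΔG = 0.44 kcal/mol between the two chairs.
K = exp(ΔG/RT) with R = 1.987×10⁻³ kcal mol⁻¹ K⁻¹ and T = 400 K gives K ≈ 1.74.
Fraction in the lower-energy chair = K/(K+1) = 63.5%.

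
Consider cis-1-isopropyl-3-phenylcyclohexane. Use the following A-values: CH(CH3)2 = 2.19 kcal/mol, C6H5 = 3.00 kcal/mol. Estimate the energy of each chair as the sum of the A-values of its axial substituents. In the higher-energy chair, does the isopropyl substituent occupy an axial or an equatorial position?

axial

C1 and C3 have the same parity, so for the cis isomer the two substituents are e,e in one chair and a,a in the other.
Chair I (isopropyl axial, phenyl axial): E = 5.19 kcal/mol.
Chair II (isopropyl equatorial, phenyl equatorial): E = 0.00 kcal/mol.
Chair I is the less stable (higher-energy) conformer, and in that chair the isopropyl group is axial.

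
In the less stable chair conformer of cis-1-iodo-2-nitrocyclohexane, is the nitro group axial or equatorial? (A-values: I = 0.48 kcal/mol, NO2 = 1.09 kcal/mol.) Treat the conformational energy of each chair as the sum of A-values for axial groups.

axial

C1 and C2 have opposite parity, so for the cis isomer the two substituents are one axial and one equatorial in each chair.
Chair I (iodo axial, nitro equatorial): E = 0.48 kcal/mol.
Chair II (iodo equatorial, nitro axial): E = 1.09 kcal/mol.
Chair II is the less stable (higher-energy) conformer, and in that chair the nitro group is axial.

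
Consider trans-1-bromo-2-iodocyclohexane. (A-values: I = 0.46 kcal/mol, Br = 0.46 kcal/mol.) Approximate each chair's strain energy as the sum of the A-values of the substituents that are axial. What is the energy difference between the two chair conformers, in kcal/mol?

0.92 kcal/mol

C1 and C2 have opposite parity, so for the trans isomer the two substituents are e,e in one chair and a,a in the other.
Chair I (iodo axial, bromo axial): E = 0.92 kcal/mol.
Chair II (iodo equatorial, bromo equatorial): E = 0.00 kcal/mol.
ΔE = 0.92 − 0.00 = 0.92 kcal/mol; chair II is more stable.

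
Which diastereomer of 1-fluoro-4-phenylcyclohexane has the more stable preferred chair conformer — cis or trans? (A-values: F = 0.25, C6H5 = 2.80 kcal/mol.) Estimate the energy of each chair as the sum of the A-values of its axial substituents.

trans

At 1,4 positions (parity opposite): cis → (a,e or e,a); trans → (e,e or a,a).
Best chair for cis: E = 0.25 kcal/mol; best chair for trans: E = 0.00 kcal/mol.
The trans isomer is lower by 0.25 kcal/mol.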